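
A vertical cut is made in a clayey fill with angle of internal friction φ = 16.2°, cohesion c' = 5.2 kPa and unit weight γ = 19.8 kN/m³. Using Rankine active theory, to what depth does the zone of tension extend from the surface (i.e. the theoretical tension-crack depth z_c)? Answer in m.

K_a = tan²(45° − 16.2°/2) = 0.5637; √K_a = 0.7508.
The active pressure is zero where K_a γ z = 2c√K_a, so z_c = 2c/(γ√K_a) = 2×5.2/(19.8×0.7508) = 0.6996 m.

0.700 m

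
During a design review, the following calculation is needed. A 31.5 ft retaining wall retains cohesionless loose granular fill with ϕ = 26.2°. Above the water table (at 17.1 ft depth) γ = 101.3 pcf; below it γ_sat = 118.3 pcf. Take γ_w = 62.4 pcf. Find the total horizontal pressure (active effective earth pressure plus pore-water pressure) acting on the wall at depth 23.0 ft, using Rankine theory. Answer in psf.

K_a = (1 − sin φ)/(1 + sin φ) = 0.3874.
γ' = 118.3 − 62.4 = 55.90 pcf.
Effective vertical stress at 23.0 ft: σ'_v = 101.3×17.1 + 55.90×5.90 = 2062 psf.
σ'_h = K_a σ'_v = 0.3874 × 2062 = 798.9 psf; u = γ_w × 5.90 = 368.2 psf.
Total σ_h = 798.9 + 368.2 = 1167 psf.

1170 psf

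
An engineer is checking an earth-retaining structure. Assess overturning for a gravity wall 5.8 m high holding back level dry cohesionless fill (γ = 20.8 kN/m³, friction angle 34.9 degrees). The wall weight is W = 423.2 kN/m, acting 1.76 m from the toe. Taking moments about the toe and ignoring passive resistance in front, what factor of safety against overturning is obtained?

4.05

K_a = tan²(45° − 34.9°/2) = 0.2721.
P_a = ½K_aγH² = 0.5×0.2721×20.8×5.8² = 95.21 kN/m, acting at H/3 = 1.933 m above the base.
Overturning moment M_o = P_a × H/3 = 95.21 × 1.933 = 184.1.
Resisting moment M_r = W × 1.76 = 423.2 × 1.76 = 744.8.
FS_overturning = M_r/M_o = 744.8/184.1 = 4.046.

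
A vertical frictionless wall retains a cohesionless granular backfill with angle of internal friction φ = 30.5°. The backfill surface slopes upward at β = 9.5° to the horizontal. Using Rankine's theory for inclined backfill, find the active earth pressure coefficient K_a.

0.341

K_a = cos β · (cos β − √(cos²β − cos²φ)) / (cos β + √(cos²β − cos²φ)).
cos β = 0.9863, cos φ = 0.8616, √(cos²β − cos²φ) = 0.4800.
K_a = 0.9863 × (0.9863 − 0.4800)/(0.9863 + 0.4800) = 0.3406.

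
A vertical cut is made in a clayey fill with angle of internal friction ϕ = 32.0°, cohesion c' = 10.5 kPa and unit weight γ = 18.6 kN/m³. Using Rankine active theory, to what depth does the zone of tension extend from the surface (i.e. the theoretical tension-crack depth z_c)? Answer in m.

2.04 m

K_a = tan²(45° − 32.0°/2) = 0.3073; √K_a = 0.5543.
The active pressure is zero where K_a γ z = 2c√K_a, so z_c = 2c/(γ√K_a) = 2×10.5/(18.6×0.5543) = 2.037 m.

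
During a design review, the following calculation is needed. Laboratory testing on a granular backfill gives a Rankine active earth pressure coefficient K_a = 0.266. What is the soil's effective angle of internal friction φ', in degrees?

K_a = tan²(45° − φ/2) ⇒ 45° − φ/2 = arctan(√0.266) = 27.28°.
φ = 2(45° − 27.28°) = 35.43°.

35.4°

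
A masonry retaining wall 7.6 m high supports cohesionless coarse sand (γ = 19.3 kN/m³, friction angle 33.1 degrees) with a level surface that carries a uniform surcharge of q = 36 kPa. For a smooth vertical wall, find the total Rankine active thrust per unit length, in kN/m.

K_a = tan²(45° − φ/2) = 0.2936.
Soil triangle: ½ K_a γ H² = 0.5×0.2936×19.3×7.6² = 163.6 kN/m.
Surcharge rectangle: K_a q H = 0.2936×36×7.6 = 80.32 kN/m.
Total = 163.6 + 80.32 = 244.0 kN/m.

244 kN/m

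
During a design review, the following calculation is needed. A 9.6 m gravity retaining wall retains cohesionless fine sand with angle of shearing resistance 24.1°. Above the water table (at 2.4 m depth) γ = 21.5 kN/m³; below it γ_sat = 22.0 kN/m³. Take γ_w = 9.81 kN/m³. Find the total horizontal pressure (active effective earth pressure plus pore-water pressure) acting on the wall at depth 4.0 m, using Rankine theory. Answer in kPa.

K_a = (1 − sin φ)/(1 + sin φ) = 0.4201.
γ' = 22.0 − 9.81 = 12.19 kN/m³.
Effective vertical stress at 4.0 m: σ'_v = 21.5×2.4 + 12.19×1.60 = 71.10 kPa.
σ'_h = K_a σ'_v = 0.4201 × 71.10 = 29.87 kPa; u = γ_w × 1.60 = 15.70 kPa.
Total σ_h = 29.87 + 15.70 = 45.57 kPa.

45.6 kPa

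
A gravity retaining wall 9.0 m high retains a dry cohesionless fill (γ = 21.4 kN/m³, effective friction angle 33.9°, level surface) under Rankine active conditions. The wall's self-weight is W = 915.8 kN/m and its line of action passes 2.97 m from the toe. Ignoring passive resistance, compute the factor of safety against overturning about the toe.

K_a = tan²(45° − 33.9°/2) = 0.2839.
P_a = ½K_aγH² = 0.5×0.2839×21.4×9.0² = 246.1 kN/m, acting at H/3 = 3.000 m above the base.
Overturning moment M_o = P_a × H/3 = 246.1 × 3.000 = 738.2.
Resisting moment M_r = W × 2.97 = 915.8 × 2.97 = 2720.
FS_overturning = M_r/M_o = 2720/738.2 = 3.685.

3.68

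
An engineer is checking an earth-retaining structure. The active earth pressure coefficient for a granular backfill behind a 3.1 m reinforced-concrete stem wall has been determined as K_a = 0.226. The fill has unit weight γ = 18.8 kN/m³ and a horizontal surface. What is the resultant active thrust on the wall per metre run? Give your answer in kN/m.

P = ½ K_a γ H² = 0.5 × 0.226 × 18.8 × 3.1² = 20.42 kN/m.

20.4 kN/m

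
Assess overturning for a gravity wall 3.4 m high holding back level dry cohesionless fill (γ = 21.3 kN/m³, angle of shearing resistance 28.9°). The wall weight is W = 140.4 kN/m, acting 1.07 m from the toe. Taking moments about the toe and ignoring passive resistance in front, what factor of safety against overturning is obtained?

3.09

K_a = tan²(45° − 28.9°/2) = 0.3484.
P_a = ½K_aγH² = 0.5×0.3484×21.3×3.4² = 42.89 kN/m, acting at H/3 = 1.133 m above the base.
Overturning moment M_o = P_a × H/3 = 42.89 × 1.133 = 48.61.
Resisting moment M_r = W × 1.07 = 140.4 × 1.07 = 150.2.
FS_overturning = M_r/M_o = 150.2/48.61 = 3.091.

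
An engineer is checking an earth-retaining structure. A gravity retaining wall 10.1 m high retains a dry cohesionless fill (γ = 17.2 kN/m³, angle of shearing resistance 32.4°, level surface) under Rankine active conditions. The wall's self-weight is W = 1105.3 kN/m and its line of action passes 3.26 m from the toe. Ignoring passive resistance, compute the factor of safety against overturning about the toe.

4.04

K_a = tan²(45° − 32.4°/2) = 0.3022.
P_a = ½K_aγH² = 0.5×0.3022×17.2×10.1² = 265.1 kN/m, acting at H/3 = 3.367 m above the base.
Overturning moment M_o = P_a × H/3 = 265.1 × 3.367 = 892.6.
Resisting moment M_r = W × 3.26 = 1105.3 × 3.26 = 3603.
FS_overturning = M_r/M_o = 3603/892.6 = 4.037.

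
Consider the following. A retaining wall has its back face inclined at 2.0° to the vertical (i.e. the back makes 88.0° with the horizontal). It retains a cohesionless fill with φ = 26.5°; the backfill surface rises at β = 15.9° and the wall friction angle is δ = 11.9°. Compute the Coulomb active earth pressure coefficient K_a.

K_a = sin²(α+φ) / [sin²α · sin(α−δ) · (1 + √{sin(φ+δ)sin(φ−β) / (sin(α−δ)sin(α+β))})²].
With α = 88.0°, φ = 26.5°, δ = 11.9°, β = 15.9°: K_a = 0.4699.

0.470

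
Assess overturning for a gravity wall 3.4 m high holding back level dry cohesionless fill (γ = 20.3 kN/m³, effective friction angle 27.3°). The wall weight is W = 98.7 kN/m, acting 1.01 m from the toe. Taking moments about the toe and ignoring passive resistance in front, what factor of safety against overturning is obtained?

2.02

K_a = tan²(45° − 27.3°/2) = 0.3711.
P_a = ½K_aγH² = 0.5×0.3711×20.3×3.4² = 43.55 kN/m, acting at H/3 = 1.133 m above the base.
Overturning moment M_o = P_a × H/3 = 43.55 × 1.133 = 49.35.
Resisting moment M_r = W × 1.01 = 98.7 × 1.01 = 99.69.
FS_overturning = M_r/M_o = 99.69/49.35 = 2.020.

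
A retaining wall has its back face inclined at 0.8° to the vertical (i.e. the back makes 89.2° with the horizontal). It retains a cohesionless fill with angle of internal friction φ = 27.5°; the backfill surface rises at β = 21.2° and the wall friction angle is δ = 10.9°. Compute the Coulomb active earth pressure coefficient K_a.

K_a = sin²(α+φ) / [sin²α · sin(α−δ) · (1 + √{sin(φ+δ)sin(φ−β) / (sin(α−δ)sin(α+β))})²].
With α = 89.2°, φ = 27.5°, δ = 10.9°, β = 21.2°: K_a = 0.5034.

0.503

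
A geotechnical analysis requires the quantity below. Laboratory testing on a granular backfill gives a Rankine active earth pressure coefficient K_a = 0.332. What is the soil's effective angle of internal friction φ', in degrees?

K_a = tan²(45° − φ/2) ⇒ 45° − φ/2 = arctan(√0.332) = 29.95°.
φ = 2(45° − 29.95°) = 30.10°.

30.1°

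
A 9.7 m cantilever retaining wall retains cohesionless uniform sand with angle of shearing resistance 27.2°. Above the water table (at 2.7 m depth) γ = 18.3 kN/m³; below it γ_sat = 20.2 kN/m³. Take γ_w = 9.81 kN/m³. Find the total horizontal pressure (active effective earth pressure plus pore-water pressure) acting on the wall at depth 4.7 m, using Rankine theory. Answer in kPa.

K_a = (1 − sin φ)/(1 + sin φ) = 0.3726.
γ' = 20.2 − 9.81 = 10.39 kN/m³.
Effective vertical stress at 4.7 m: σ'_v = 18.3×2.7 + 10.39×2.00 = 70.19 kPa.
σ'_h = K_a σ'_v = 0.3726 × 70.19 = 26.15 kPa; u = γ_w × 2.00 = 19.62 kPa.
Total σ_h = 26.15 + 19.62 = 45.77 kPa.

45.8 kPa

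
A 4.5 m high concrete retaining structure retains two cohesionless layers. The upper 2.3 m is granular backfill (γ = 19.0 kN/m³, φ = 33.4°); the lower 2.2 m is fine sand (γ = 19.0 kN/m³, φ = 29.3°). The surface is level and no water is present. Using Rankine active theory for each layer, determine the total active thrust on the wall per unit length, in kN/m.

K_a1 = tan²(45°−33.4°/2) = 0.2899; K_a2 = tan²(45°−29.3°/2) = 0.3428.
Layer 1: σ at base = K_a1 γ₁ h₁ = 12.67 kPa; P₁ = ½×12.67×2.3 = 14.57.
Layer 2: σ_v at top = γ₁h₁ = 43.70; σ_h top = K_a2×43.70 = 14.98; σ_h base = K_a2×(43.70+19.0×2.2) = 29.31.
P₂ = ½(14.98+29.31)×2.2 = 48.72. Total P_a = 14.57+48.72 = 63.29 kN/m.

63.3 kN/m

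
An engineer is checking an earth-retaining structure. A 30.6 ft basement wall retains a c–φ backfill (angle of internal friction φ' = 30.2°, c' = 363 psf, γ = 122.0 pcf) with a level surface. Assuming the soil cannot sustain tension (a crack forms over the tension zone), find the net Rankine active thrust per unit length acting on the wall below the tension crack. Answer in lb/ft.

8270 lb/ft

K_a = 0.3307; √K_a = 0.5750.
Tension-crack depth z_c = 2c/(γ√K_a) = 2×363/(122.0×0.5750) = 10.35 ft.
σ_a at base = K_a γ H − 2c√K_a = 0.3307×122.0×30.6 − 2×363×0.5750 = 816.9 psf.
P_a = ½ × 816.9 × (H − z_c) = 0.5×816.9×20.25 = 8272 lb/ft.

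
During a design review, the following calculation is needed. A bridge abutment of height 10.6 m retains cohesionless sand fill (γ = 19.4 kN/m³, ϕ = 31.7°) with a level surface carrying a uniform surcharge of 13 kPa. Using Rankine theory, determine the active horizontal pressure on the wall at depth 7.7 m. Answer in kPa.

50.5 kPa

K_a = (1 − sin φ)/(1 + sin φ) = 0.3111.
σ_v = γz + q = 19.4 × 7.7 + 13 = 162.4 kPa.
σ_h = K_a σ_v = 0.3111 × 162.4 = 50.51 kPa.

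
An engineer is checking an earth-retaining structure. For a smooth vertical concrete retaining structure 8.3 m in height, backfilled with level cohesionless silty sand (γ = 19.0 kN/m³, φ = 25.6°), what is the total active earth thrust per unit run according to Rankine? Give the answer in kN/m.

K_a = tan²(45° − φ/2) = 0.3966.
P_a = ½ K_a γ H² = 0.5 × 0.3966 × 19.0 × 8.3² = 259.5 kN/m.

260 kN/m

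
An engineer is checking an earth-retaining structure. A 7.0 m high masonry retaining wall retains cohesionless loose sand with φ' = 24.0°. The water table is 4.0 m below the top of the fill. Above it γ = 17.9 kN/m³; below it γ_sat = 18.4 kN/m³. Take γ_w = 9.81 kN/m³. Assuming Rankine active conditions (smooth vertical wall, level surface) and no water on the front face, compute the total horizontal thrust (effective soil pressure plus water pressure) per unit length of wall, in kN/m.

211 kN/m

K_a = tan²(45° − φ/2) = 0.4217.
γ' = 18.4 − 9.81 = 8.590 kN/m³. Depth below WT = 3.0 m.
σ'_h at WT = K_a γ d_w = 30.20 kPa; at base = 30.20 + K_a γ' × 3.0 = 41.06 kPa.
P₁ (0–4.0 m) = ½×30.20×4.0 = 60.39. P₂ (4.0–7.0 m) = ½(30.20+41.06)×3.0 = 106.9.
P_w = ½ γ_w h₂² = 0.5×9.81×3.0² = 44.14. Total = 60.39+106.9+44.14 = 211.4 kN/m.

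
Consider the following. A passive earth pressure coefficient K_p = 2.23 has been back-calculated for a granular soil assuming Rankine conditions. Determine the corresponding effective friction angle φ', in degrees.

22.4°

K_p = (1+sin φ)/(1−sin φ) ⇒ sin φ = (K_p − 1)/(K_p + 1) = 0.3808.
φ = arcsin(0.3808) = 22.38°.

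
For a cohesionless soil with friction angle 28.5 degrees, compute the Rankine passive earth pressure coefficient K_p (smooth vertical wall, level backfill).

K_p = (1 + sin φ)/(1 − sin φ) = tan²(45° + 28.5°/2) = 2.825.

2.83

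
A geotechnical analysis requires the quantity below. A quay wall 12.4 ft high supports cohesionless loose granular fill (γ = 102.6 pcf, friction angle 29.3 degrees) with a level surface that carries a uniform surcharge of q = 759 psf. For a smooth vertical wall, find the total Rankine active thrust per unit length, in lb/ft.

K_a = tan²(45° − φ/2) = 0.3428.
Soil triangle: ½ K_a γ H² = 0.5×0.3428×102.6×12.4² = 2704 lb/ft.
Surcharge rectangle: K_a q H = 0.3428×759×12.4 = 3227 lb/ft.
Total = 2704 + 3227 = 5931 lb/ft.

5930 lb/ft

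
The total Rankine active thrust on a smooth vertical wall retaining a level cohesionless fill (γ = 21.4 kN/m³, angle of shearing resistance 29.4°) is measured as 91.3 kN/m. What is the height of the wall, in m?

5.00 m

K_a = 0.3415. P_a = ½ K_a γ H² ⇒ H = √(2P_a/(K_a γ)).
H = √(2×91.3/(0.3415×21.4)) = 4.999 m.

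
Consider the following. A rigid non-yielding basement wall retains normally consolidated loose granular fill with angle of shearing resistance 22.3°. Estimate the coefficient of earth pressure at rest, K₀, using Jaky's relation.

K₀ = 1 − sin φ' = 1 − sin 22.3° = 0.6205.

0.621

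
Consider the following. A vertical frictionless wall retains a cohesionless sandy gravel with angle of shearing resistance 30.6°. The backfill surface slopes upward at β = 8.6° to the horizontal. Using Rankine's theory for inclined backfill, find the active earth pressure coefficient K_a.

0.337

K_a = cos β · (cos β − √(cos²β − cos²φ)) / (cos β + √(cos²β − cos²φ)).
cos β = 0.9888, cos φ = 0.8607, √(cos²β − cos²φ) = 0.4866.
K_a = 0.9888 × (0.9888 − 0.4866)/(0.9888 + 0.4866) = 0.3366.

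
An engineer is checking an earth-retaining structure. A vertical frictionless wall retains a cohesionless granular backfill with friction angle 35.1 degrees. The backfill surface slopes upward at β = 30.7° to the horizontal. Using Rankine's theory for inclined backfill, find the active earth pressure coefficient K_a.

0.455

K_a = cos β · (cos β − √(cos²β − cos²φ)) / (cos β + √(cos²β − cos²φ)).
cos β = 0.8599, cos φ = 0.8181, √(cos²β − cos²φ) = 0.2645.
K_a = 0.8599 × (0.8599 − 0.2645)/(0.8599 + 0.2645) = 0.4553.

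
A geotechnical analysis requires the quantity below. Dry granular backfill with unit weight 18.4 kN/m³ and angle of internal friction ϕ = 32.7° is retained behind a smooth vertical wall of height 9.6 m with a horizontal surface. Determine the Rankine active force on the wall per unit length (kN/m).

253 kN/m

K_a = tan²(45° − φ/2) = 0.2985.
P_a = ½ K_a γ H² = 0.5 × 0.2985 × 18.4 × 9.6² = 253.1 kN/m.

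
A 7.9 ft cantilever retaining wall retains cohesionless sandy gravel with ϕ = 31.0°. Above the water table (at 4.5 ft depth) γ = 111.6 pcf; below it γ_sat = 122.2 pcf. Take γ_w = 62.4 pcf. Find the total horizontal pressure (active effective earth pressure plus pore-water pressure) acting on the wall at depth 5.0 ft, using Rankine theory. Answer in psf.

K_a = (1 − sin φ)/(1 + sin φ) = 0.3201.
γ' = 122.2 − 62.4 = 59.80 pcf.
Effective vertical stress at 5.0 ft: σ'_v = 111.6×4.5 + 59.80×0.500 = 532.1 psf.
σ'_h = K_a σ'_v = 0.3201 × 532.1 = 170.3 psf; u = γ_w × 0.500 = 31.20 psf.
Total σ_h = 170.3 + 31.20 = 201.5 psf.

202 psf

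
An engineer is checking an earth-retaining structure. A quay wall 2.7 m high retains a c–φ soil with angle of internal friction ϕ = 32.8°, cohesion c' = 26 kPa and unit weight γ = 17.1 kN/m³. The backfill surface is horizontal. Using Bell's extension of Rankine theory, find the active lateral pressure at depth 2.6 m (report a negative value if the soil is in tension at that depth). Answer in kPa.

-15.1 kPa

K_a = (1 − sin φ)/(1 + sin φ) = 0.2973.
σ_a = K_a γ z − 2c√K_a = 0.2973×17.1×2.6 − 2×26×0.5452 = -15.14 kPa.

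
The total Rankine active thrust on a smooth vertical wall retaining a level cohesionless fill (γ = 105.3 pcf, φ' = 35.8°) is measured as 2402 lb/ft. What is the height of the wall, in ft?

K_a = 0.2619. P_a = ½ K_a γ H² ⇒ H = √(2P_a/(K_a γ)).
H = √(2×2402/(0.2619×105.3)) = 13.20 ft.

13.2 ft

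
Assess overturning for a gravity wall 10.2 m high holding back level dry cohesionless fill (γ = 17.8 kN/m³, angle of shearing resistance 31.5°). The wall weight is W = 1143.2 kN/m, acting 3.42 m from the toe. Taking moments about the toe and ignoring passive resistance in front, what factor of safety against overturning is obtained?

K_a = tan²(45° − 31.5°/2) = 0.3136.
P_a = ½K_aγH² = 0.5×0.3136×17.8×10.2² = 290.4 kN/m, acting at H/3 = 3.400 m above the base.
Overturning moment M_o = P_a × H/3 = 290.4 × 3.400 = 987.4.
Resisting moment M_r = W × 3.42 = 1143.2 × 3.42 = 3910.
FS_overturning = M_r/M_o = 3910/987.4 = 3.960.

3.96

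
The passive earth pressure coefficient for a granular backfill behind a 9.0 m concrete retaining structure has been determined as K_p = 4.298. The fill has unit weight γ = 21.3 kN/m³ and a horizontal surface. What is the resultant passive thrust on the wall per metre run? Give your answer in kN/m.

P = ½ K_p γ H² = 0.5 × 4.298 × 21.3 × 9.0² = 3708 kN/m.

3710 kN/m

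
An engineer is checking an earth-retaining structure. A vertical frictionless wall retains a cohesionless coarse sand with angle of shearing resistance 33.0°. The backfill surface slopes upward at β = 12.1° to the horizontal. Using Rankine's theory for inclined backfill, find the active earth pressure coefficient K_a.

K_a = cos β · (cos β − √(cos²β − cos²φ)) / (cos β + √(cos²β − cos²φ)).
cos β = 0.9778, cos φ = 0.8387, √(cos²β − cos²φ) = 0.5027.
K_a = 0.9778 × (0.9778 − 0.5027)/(0.9778 + 0.5027) = 0.3138.

0.314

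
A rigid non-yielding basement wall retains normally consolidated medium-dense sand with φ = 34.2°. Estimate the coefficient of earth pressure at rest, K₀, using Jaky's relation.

K₀ = 1 − sin φ' = 1 − sin 34.2° = 0.4379.

0.438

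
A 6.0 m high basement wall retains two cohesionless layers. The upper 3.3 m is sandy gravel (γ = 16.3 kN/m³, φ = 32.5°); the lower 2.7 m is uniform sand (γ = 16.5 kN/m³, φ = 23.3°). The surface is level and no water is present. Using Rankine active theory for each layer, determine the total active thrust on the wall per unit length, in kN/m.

116 kN/m

K_a1 = tan²(45°−32.5°/2) = 0.3010; K_a2 = tan²(45°−23.3°/2) = 0.4331.
Layer 1: σ at base = K_a1 γ₁ h₁ = 16.19 kPa; P₁ = ½×16.19×3.3 = 26.71.
Layer 2: σ_v at top = γ₁h₁ = 53.79; σ_h top = K_a2×53.79 = 23.30; σ_h base = K_a2×(53.79+16.5×2.7) = 42.59.
P₂ = ½(23.30+42.59)×2.7 = 88.95. Total P_a = 26.71+88.95 = 115.7 kN/m.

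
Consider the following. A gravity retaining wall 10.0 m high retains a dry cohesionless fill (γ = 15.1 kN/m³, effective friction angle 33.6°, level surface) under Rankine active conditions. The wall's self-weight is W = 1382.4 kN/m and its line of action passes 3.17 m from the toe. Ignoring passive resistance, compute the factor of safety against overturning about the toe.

6.06

K_a = tan²(45° − 33.6°/2) = 0.2875.
P_a = ½K_aγH² = 0.5×0.2875×15.1×10.0² = 217.1 kN/m, acting at H/3 = 3.333 m above the base.
Overturning moment M_o = P_a × H/3 = 217.1 × 3.333 = 723.6.
Resisting moment M_r = W × 3.17 = 1382.4 × 3.17 = 4382.
FS_overturning = M_r/M_o = 4382/723.6 = 6.056.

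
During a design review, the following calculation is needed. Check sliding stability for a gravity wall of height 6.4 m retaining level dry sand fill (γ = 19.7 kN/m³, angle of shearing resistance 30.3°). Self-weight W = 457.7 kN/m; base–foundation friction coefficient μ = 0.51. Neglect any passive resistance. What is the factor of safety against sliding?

K_a = tan²(45° − 30.3°/2) = 0.3293.
P_a = ½K_aγH² = 0.5×0.3293×19.7×6.4² = 132.9 kN/m, acting at H/3 = 2.133 m above the base.
FS_sliding = μW / P_a = 0.51×457.7 / 132.9 = 1.757.

1.76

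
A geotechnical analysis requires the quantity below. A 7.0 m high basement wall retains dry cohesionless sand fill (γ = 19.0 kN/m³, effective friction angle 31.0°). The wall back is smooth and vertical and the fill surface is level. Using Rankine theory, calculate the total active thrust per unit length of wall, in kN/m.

149 kN/m

K_a = tan²(45° − φ/2) = 0.3201.
P_a = ½ K_a γ H² = 0.5 × 0.3201 × 19.0 × 7.0² = 149.0 kN/m.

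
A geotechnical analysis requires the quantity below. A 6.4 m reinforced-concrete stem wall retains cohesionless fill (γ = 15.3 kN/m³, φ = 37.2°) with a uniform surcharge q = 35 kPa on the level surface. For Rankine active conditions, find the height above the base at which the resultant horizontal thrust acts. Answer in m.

2.58 m

K_a = 0.2464.
Triangular part P₁ = ½K_aγH² = 77.21 at H/3 = 2.133 m; rectangular part P₂ = K_a q H = 55.20 at H/2 = 3.200 m.
ȳ = (P₁·2.133 + P₂·3.200)/(P₁+P₂) = 2.578 m.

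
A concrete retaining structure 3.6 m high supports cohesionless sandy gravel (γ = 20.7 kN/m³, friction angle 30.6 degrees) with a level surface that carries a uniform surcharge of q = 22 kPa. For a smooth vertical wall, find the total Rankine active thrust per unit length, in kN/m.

K_a = tan²(45° − φ/2) = 0.3253.
Soil triangle: ½ K_a γ H² = 0.5×0.3253×20.7×3.6² = 43.64 kN/m.
Surcharge rectangle: K_a q H = 0.3253×22×3.6 = 25.77 kN/m.
Total = 43.64 + 25.77 = 69.41 kN/m.

69.4 kN/m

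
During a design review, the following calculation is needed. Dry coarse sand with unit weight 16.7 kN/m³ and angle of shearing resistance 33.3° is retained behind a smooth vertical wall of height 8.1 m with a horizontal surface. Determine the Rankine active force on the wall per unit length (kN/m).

159 kN/m

K_a = tan²(45° − φ/2) = 0.2911.
P_a = ½ K_a γ H² = 0.5 × 0.2911 × 16.7 × 8.1² = 159.5 kN/m.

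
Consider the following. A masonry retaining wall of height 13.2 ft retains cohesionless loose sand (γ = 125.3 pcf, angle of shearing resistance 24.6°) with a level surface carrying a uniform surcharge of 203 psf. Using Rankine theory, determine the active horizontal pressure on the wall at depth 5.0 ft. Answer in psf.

K_a = (1 − sin φ)/(1 + sin φ) = 0.4121.
σ_v = γz + q = 125.3 × 5.0 + 203 = 829.5 psf.
σ_h = K_a σ_v = 0.4121 × 829.5 = 341.9 psf.

342 psf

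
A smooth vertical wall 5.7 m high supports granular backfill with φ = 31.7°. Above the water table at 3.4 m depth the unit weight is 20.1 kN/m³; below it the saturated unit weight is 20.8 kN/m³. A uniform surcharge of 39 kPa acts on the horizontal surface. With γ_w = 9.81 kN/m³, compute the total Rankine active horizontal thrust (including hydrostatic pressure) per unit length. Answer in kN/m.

189 kN/m

K_a = tan²(45° − φ/2) = 0.3111.
γ' = 20.8 − 9.81 = 10.99 kN/m³. h₂ = H − d_w = 2.3 m.
σ'_h: at surface K_a·q = 12.13; at WT K_a(q+γd_w) = 33.39; at base K_a(q+γd_w+γ'h₂) = 41.25 kPa.
P₁ = ½(12.13+33.39)×3.4 = 77.39; P₂ = ½(33.39+41.25)×2.3 = 85.84; P_w = ½γ_w h₂² = 25.95.
Total = 77.39+85.84+25.95 = 189.2 kN/m.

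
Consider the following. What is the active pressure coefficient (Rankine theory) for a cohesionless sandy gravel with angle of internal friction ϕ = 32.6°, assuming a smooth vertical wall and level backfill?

0.300

K_a = (1 − sin φ)/(1 + sin φ) = (1 − sin 32.6°)/(1 + sin 32.6°) = 0.2997.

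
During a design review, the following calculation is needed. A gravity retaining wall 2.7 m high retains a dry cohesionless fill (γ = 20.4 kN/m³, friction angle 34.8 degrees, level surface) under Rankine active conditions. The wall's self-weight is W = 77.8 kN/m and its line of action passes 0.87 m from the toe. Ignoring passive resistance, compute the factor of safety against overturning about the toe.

K_a = tan²(45° − 34.8°/2) = 0.2733.
P_a = ½K_aγH² = 0.5×0.2733×20.4×2.7² = 20.32 kN/m, acting at H/3 = 0.9000 m above the base.
Overturning moment M_o = P_a × H/3 = 20.32 × 0.9000 = 18.29.
Resisting moment M_r = W × 0.87 = 77.8 × 0.87 = 67.69.
FS_overturning = M_r/M_o = 67.69/18.29 = 3.701.

3.70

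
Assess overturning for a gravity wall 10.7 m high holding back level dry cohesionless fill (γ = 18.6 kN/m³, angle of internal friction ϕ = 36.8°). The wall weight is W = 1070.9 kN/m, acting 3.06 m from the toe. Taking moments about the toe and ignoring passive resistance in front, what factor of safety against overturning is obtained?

3.44

K_a = tan²(45° − 36.8°/2) = 0.2508.
P_a = ½K_aγH² = 0.5×0.2508×18.6×10.7² = 267.0 kN/m, acting at H/3 = 3.567 m above the base.
Overturning moment M_o = P_a × H/3 = 267.0 × 3.567 = 952.3.
Resisting moment M_r = W × 3.06 = 1070.9 × 3.06 = 3277.
FS_overturning = M_r/M_o = 3277/952.3 = 3.441.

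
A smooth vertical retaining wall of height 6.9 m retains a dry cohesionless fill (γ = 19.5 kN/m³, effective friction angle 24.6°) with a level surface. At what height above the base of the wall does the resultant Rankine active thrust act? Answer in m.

2.30 m

K_a = 0.4121.
The pressure distribution is triangular, so the resultant acts at H/3 above the base = 6.9/3 = 2.300 m.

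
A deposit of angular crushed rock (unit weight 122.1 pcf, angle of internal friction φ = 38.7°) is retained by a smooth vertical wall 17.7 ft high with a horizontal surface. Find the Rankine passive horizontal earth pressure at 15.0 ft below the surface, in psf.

7940 psf

K_p = (1 + sin φ)/(1 − sin φ) = 4.337.
σ_h = K_p γ z = 4.337 × 122.1 × 15.0 = 7943 psf.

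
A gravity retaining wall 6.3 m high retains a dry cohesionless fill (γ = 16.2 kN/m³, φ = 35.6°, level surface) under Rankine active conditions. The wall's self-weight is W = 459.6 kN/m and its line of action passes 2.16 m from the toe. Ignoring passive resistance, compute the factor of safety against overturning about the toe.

K_a = tan²(45° − 35.6°/2) = 0.2641.
P_a = ½K_aγH² = 0.5×0.2641×16.2×6.3² = 84.91 kN/m, acting at H/3 = 2.100 m above the base.
Overturning moment M_o = P_a × H/3 = 84.91 × 2.100 = 178.3.
Resisting moment M_r = W × 2.16 = 459.6 × 2.16 = 992.7.
FS_overturning = M_r/M_o = 992.7/178.3 = 5.567.

5.57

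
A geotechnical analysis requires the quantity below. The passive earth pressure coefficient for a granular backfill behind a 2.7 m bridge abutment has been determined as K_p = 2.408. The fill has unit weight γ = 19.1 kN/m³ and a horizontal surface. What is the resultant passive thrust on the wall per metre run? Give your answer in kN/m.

168 kN/m

P = ½ K_p γ H² = 0.5 × 2.408 × 19.1 × 2.7² = 167.6 kN/m.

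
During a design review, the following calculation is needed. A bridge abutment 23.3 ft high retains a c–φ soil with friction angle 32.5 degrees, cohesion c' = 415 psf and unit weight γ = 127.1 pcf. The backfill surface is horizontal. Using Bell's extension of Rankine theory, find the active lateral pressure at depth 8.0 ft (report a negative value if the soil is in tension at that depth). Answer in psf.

K_a = (1 − sin φ)/(1 + sin φ) = 0.3010.
σ_a = K_a γ z − 2c√K_a = 0.3010×127.1×8.0 − 2×415×0.5486 = -149.3 psf.

-149 psf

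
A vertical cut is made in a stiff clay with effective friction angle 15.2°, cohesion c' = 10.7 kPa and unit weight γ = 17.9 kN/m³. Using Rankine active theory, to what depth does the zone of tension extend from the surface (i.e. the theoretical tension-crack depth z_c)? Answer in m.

K_a = tan²(45° − 15.2°/2) = 0.5845; √K_a = 0.7646.
The active pressure is zero where K_a γ z = 2c√K_a, so z_c = 2c/(γ√K_a) = 2×10.7/(17.9×0.7646) = 1.564 m.

1.56 m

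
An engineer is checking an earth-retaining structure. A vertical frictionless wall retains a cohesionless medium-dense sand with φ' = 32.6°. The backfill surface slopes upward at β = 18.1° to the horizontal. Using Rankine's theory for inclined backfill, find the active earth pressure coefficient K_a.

0.349

K_a = cos β · (cos β − √(cos²β − cos²φ)) / (cos β + √(cos²β − cos²φ)).
cos β = 0.9505, cos φ = 0.8425, √(cos²β − cos²φ) = 0.4402.
K_a = 0.9505 × (0.9505 − 0.4402)/(0.9505 + 0.4402) = 0.3488.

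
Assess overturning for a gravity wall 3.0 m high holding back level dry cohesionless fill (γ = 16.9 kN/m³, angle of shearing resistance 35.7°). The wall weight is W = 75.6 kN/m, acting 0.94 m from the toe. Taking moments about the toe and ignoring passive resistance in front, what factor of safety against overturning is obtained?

3.55

K_a = tan²(45° − 35.7°/2) = 0.2630.
P_a = ½K_aγH² = 0.5×0.2630×16.9×3.0² = 20.00 kN/m, acting at H/3 = 1.000 m above the base.
Overturning moment M_o = P_a × H/3 = 20.00 × 1.000 = 20.00.
Resisting moment M_r = W × 0.94 = 75.6 × 0.94 = 71.06.
FS_overturning = M_r/M_o = 71.06/20.00 = 3.553.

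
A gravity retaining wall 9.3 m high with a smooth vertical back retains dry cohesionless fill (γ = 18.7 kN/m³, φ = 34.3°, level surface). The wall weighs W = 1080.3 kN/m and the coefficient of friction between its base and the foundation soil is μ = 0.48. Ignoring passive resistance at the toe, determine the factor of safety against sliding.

2.30

K_a = tan²(45° − 34.3°/2) = 0.2792.
P_a = ½K_aγH² = 0.5×0.2792×18.7×9.3² = 225.8 kN/m, acting at H/3 = 3.100 m above the base.
FS_sliding = μW / P_a = 0.48×1080.3 / 225.8 = 2.297.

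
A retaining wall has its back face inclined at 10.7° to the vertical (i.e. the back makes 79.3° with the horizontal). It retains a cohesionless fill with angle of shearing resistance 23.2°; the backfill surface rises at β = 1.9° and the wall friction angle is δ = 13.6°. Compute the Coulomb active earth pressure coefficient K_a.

0.487

K_a = sin²(α+φ) / [sin²α · sin(α−δ) · (1 + √{sin(φ+δ)sin(φ−β) / (sin(α−δ)sin(α+β))})²].
With α = 79.3°, φ = 23.2°, δ = 13.6°, β = 1.9°: K_a = 0.4869.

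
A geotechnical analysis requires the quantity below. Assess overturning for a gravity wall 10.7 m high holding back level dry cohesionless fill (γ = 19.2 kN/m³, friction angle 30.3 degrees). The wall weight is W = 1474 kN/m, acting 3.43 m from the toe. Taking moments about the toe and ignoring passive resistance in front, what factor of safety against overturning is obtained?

3.92

K_a = tan²(45° − 30.3°/2) = 0.3293.
P_a = ½K_aγH² = 0.5×0.3293×19.2×10.7² = 362.0 kN/m, acting at H/3 = 3.567 m above the base.
Overturning moment M_o = P_a × H/3 = 362.0 × 3.567 = 1291.
Resisting moment M_r = W × 3.43 = 1474 × 3.43 = 5056.
FS_overturning = M_r/M_o = 5056/1291 = 3.916.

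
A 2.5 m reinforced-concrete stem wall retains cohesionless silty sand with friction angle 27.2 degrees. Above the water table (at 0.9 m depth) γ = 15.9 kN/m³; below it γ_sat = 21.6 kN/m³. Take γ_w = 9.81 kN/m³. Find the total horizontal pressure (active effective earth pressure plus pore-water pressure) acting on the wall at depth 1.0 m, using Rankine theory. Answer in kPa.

6.75 kPa

K_a = (1 − sin φ)/(1 + sin φ) = 0.3726.
γ' = 21.6 − 9.81 = 11.79 kN/m³.
Effective vertical stress at 1.0 m: σ'_v = 15.9×0.9 + 11.79×0.100 = 15.49 kPa.
σ'_h = K_a σ'_v = 0.3726 × 15.49 = 5.771 kPa; u = γ_w × 0.100 = 0.9810 kPa.
Total σ_h = 5.771 + 0.9810 = 6.752 kPa.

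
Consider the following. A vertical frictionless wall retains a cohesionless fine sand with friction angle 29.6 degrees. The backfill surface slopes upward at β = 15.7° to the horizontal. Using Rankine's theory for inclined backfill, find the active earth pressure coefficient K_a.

0.384

K_a = cos β · (cos β − √(cos²β − cos²φ)) / (cos β + √(cos²β − cos²φ)).
cos β = 0.9627, cos φ = 0.8695, √(cos²β − cos²φ) = 0.4132.
K_a = 0.9627 × (0.9627 − 0.4132)/(0.9627 + 0.4132) = 0.3844.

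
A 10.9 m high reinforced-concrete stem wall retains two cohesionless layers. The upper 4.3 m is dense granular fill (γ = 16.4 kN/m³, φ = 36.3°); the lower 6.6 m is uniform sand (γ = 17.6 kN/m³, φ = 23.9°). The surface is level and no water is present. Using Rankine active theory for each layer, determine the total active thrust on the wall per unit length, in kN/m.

398 kN/m

K_a1 = tan²(45°−36.3°/2) = 0.2563; K_a2 = tan²(45°−23.9°/2) = 0.4233.
Layer 1: σ at base = K_a1 γ₁ h₁ = 18.07 kPa; P₁ = ½×18.07×4.3 = 38.86.
Layer 2: σ_v at top = γ₁h₁ = 70.52; σ_h top = K_a2×70.52 = 29.85; σ_h base = K_a2×(70.52+17.6×6.6) = 79.03.
P₂ = ½(29.85+79.03)×6.6 = 359.3. Total P_a = 38.86+359.3 = 398.2 kN/m.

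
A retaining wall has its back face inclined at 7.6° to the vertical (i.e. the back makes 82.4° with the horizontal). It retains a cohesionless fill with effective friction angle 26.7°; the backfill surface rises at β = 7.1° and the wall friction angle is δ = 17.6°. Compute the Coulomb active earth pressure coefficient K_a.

K_a = sin²(α+φ) / [sin²α · sin(α−δ) · (1 + √{sin(φ+δ)sin(φ−β) / (sin(α−δ)sin(α+β))})²].
With α = 82.4°, φ = 26.7°, δ = 17.6°, β = 7.1°: K_a = 0.4412.

0.441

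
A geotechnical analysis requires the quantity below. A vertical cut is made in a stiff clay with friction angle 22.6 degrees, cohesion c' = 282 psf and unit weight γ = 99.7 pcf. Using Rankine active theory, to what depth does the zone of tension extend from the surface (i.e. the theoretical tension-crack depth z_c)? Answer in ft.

8.48 ft

K_a = tan²(45° − 22.6°/2) = 0.4448; √K_a = 0.6669.
The active pressure is zero where K_a γ z = 2c√K_a, so z_c = 2c/(γ√K_a) = 2×282/(99.7×0.6669) = 8.482 ft.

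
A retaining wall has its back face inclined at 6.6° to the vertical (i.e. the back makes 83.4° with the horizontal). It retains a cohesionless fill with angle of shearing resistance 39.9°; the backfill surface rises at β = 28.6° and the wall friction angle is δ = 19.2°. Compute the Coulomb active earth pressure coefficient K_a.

K_a = sin²(α+φ) / [sin²α · sin(α−δ) · (1 + √{sin(φ+δ)sin(φ−β) / (sin(α−δ)sin(α+β))})²].
With α = 83.4°, φ = 39.9°, δ = 19.2°, β = 28.6°: K_a = 0.3746.

0.375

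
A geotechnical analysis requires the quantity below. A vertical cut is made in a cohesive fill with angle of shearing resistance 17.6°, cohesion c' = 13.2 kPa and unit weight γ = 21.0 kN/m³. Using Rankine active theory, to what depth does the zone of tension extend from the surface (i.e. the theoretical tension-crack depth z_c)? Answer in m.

1.72 m

K_a = tan²(45° − 17.6°/2) = 0.5357; √K_a = 0.7319.
The active pressure is zero where K_a γ z = 2c√K_a, so z_c = 2c/(γ√K_a) = 2×13.2/(21.0×0.7319) = 1.718 m.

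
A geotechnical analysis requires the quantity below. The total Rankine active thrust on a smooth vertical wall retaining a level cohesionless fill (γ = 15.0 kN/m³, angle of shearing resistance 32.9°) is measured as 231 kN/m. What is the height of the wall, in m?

10.2 m

K_a = 0.2960. P_a = ½ K_a γ H² ⇒ H = √(2P_a/(K_a γ)).
H = √(2×231/(0.2960×15.0)) = 10.20 m.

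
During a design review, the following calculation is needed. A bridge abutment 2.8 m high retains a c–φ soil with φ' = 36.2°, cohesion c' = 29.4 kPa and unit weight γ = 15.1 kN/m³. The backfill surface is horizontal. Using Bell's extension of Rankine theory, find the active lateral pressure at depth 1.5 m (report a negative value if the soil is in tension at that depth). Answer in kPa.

-24.0 kPa

K_a = (1 − sin φ)/(1 + sin φ) = 0.2574.
σ_a = K_a γ z − 2c√K_a = 0.2574×15.1×1.5 − 2×29.4×0.5073 = -24.00 kPa.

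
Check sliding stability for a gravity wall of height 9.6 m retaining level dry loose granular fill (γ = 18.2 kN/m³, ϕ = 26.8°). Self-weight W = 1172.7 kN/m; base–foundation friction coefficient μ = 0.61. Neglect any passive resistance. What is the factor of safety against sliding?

K_a = tan²(45° − 26.8°/2) = 0.3785.
P_a = ½K_aγH² = 0.5×0.3785×18.2×9.6² = 317.4 kN/m, acting at H/3 = 3.200 m above the base.
FS_sliding = μW / P_a = 0.61×1172.7 / 317.4 = 2.254.

2.25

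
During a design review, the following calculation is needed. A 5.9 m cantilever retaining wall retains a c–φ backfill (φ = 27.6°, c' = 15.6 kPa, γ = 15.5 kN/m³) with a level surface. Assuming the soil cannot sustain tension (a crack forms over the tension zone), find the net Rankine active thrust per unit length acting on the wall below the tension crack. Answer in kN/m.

18.9 kN/m

K_a = 0.3668; √K_a = 0.6056.
Tension-crack depth z_c = 2c/(γ√K_a) = 2×15.6/(15.5×0.6056) = 3.324 m.
σ_a at base = K_a γ H − 2c√K_a = 0.3668×15.5×5.9 − 2×15.6×0.6056 = 14.65 kPa.
P_a = ½ × 14.65 × (H − z_c) = 0.5×14.65×2.576 = 18.87 kN/m.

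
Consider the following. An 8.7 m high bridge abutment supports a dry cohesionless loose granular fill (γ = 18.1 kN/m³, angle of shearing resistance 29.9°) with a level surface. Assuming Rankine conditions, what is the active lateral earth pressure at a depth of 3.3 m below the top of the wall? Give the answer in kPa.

20.0 kPa

K_a = (1 − sin φ)/(1 + sin φ) = 0.3347.
σ_h = K_a γ z = 0.3347 × 18.1 × 3.3 = 19.99 kPa.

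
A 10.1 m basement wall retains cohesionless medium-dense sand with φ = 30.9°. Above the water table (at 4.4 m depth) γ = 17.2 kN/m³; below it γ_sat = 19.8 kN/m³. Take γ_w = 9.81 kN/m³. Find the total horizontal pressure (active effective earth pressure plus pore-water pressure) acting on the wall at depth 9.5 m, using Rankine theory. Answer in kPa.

K_a = (1 − sin φ)/(1 + sin φ) = 0.3214.
γ' = 19.8 − 9.81 = 9.990 kN/m³.
Effective vertical stress at 9.5 m: σ'_v = 17.2×4.4 + 9.990×5.10 = 126.6 kPa.
σ'_h = K_a σ'_v = 0.3214 × 126.6 = 40.70 kPa; u = γ_w × 5.10 = 50.03 kPa.
Total σ_h = 40.70 + 50.03 = 90.73 kPa.

90.7 kPa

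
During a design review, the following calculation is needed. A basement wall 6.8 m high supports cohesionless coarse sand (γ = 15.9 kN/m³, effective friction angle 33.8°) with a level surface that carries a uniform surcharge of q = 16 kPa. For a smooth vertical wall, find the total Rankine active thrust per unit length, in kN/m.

136 kN/m

K_a = tan²(45° − φ/2) = 0.2851.
Soil triangle: ½ K_a γ H² = 0.5×0.2851×15.9×6.8² = 104.8 kN/m.
Surcharge rectangle: K_a q H = 0.2851×16×6.8 = 31.02 kN/m.
Total = 104.8 + 31.02 = 135.8 kN/m.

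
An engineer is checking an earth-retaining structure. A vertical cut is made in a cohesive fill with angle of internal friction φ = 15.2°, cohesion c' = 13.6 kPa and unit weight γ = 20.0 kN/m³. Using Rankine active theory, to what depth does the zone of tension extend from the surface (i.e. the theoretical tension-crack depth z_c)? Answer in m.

1.78 m

K_a = tan²(45° − 15.2°/2) = 0.5845; √K_a = 0.7646.
The active pressure is zero where K_a γ z = 2c√K_a, so z_c = 2c/(γ√K_a) = 2×13.6/(20.0×0.7646) = 1.779 m.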